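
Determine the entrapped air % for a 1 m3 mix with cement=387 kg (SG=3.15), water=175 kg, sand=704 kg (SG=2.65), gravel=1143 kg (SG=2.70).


Vol cement = 387 / (3.15 * 1000) = 0.122857 m3
Vol water = 175 / 1000 = 0.175 m3
Vol sand = 704 / (2.65 * 1000) = 0.26566 m3
Vol gravel = 1143 / (2.70 * 1000) = 0.423333 m3
Total solid + water volume = 0.986851 m3
Air = (1 - 0.986851) * 100 = 1.31%

1.31


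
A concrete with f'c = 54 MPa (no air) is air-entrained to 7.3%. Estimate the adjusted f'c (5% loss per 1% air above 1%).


Strength loss = (7.3 - 1) * 5 = 31.5%
f'c = 54 * (1 - 31.5/100)
= 36.99 MPa

36.99


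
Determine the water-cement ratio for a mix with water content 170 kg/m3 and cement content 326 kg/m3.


w/c = water / cement
w/c = 170 / 326 = 0.521

0.521


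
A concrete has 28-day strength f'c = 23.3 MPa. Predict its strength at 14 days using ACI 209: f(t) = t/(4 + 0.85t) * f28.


f(14) = 14 / (4 + 0.85 * 14) * 23.3
= 14 / 15.9 * 23.3
= 20.52 MPa

20.52


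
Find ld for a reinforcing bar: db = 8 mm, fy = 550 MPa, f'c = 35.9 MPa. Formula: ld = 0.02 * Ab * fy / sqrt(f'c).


Ab = pi * 8^2 / 4 = 50.265 mm2
ld = 0.02 * 50.265 * 550 / sqrt(35.9)
= 92.3 mm

92.3


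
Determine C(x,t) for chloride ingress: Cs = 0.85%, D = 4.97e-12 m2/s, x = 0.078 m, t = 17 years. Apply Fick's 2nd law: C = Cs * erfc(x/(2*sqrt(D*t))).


t_seconds = 17 * 365.25 * 24 * 3600 = 536479200.0 s
arg = 0.078 / (2 * sqrt(4.97e-12 * 536479200.0))
= 0.7553
erfc(0.7553) = 0.2855
C = 0.85 * 0.2855 = 0.2426%

0.2426


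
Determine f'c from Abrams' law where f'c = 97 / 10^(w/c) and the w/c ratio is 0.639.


f'c = 97 / 10^0.639
= 97 / 4.355
= 22.27 MPa

22.27


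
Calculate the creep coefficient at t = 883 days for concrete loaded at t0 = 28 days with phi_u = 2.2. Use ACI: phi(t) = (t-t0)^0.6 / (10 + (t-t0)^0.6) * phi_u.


dt = 883 - 28 = 855
phi = 855^0.6 / (10 + 855^0.6) * 2.2
= 1.874

1.874


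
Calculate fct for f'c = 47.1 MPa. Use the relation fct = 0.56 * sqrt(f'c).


fct = 0.56 * sqrt(47.1)
= 0.56 * 6.863
= 3.843 MPa

3.843


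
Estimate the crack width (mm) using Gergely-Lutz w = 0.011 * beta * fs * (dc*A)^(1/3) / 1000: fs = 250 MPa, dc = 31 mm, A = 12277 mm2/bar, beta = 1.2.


w = 0.011 * beta * fs * (dc * A)^(1/3) / 1000
= 0.011 * 1.2 * 250 * (31 * 12277)^(1/3) / 1000
= 0.239 mm

0.239


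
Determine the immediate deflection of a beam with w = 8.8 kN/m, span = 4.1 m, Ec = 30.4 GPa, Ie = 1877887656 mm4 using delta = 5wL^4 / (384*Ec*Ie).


Convert: L = 4.1 m = 4100 mm, Ec = 30.4 GPa = 30400 MPa
delta = 5 * 8.8 * 4100^4 / (384 * 30400 * 1877887656)
= 0.57 mm

0.57


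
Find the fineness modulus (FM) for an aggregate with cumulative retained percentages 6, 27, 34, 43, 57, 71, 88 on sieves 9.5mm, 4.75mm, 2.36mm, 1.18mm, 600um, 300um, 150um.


FM = sum(cumulative % retained) / 100
= 326 / 100
= 3.26

3.26


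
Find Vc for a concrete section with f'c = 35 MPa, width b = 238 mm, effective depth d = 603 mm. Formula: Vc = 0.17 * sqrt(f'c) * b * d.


Vc = 0.17 * sqrt(35) * 238 * 603 / 1000
= 144.34 kN

144.34


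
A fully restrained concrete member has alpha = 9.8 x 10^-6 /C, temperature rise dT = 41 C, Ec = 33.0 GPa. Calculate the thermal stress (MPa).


sigma = alpha * dT * Ec
= 9.8e-6 * 41 * 33.0 * 1000
= 13.259 MPa

13.259


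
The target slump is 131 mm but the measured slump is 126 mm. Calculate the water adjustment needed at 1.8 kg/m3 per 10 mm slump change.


Difference = 131 - 126 = 5 mm
Water adjustment = 5 * 1.8 / 10 = 0.9 kg/m3

0.9


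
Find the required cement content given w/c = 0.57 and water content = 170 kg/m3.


Cement = water / (w/c)
= 170 / 0.57
= 298.2 kg/m3

298.2


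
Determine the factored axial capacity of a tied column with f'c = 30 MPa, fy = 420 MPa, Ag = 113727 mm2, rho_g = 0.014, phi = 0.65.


Ast = rho * Ag = 0.014 * 113727 = 1592.178 mm2
phi*Pn = 0.65 * 0.80 * (0.85 * 30 * (113727 - 1592.178) + 420 * 1592.178) / 1000
= 1834.64 kN

1834.64


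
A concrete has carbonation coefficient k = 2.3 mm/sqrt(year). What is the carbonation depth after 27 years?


depth = k * sqrt(t)
= 2.3 * sqrt(27)
= 11.95 mm

11.95


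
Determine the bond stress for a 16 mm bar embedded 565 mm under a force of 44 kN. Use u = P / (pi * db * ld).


u = P / (pi * db * ld)
= 44 * 1000 / (pi * 16 * 565)
= 1.549 MPa

1.549


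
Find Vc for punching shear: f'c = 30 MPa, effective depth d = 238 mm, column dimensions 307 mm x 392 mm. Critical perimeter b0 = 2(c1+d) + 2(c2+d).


b0 = 2*(307 + 238) + 2*(392 + 238) = 2350 mm
Vc = 0.33 * sqrt(30) * 2350 * 238 / 1000
= 1010.93 kN

1010.93


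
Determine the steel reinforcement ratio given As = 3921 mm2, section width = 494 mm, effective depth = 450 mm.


rho = As / (b * d)
= 3921 / (494 * 450)
= 0.0176

0.0176


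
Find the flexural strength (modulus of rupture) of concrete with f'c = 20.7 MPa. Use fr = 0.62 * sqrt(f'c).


fr = 0.62 * sqrt(20.7)
= 2.821 MPa

2.821


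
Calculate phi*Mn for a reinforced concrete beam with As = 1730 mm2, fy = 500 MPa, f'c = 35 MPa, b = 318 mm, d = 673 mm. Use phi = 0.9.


a = As * fy / (0.85 * f'c * b)
= 1730 * 500 / (0.85 * 35 * 318)
= 91.4328 mm
Mn = As * fy * (d - a/2) / 10^6
= 542.6003 kN-m
phi*Mn = 0.9 * 542.6003 = 488.34 kN-m

488.34


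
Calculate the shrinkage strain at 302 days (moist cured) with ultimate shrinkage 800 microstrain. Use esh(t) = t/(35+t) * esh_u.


esh(302) = 302 / (35 + 302) * 800
= 302 / 337 * 800
= 716.9 microstrain

716.9


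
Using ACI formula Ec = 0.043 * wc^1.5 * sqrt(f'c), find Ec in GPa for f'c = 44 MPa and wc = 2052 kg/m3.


Ec = 0.043 * 2052^1.5 * sqrt(44) / 1000
= 26.51 GPa

26.51


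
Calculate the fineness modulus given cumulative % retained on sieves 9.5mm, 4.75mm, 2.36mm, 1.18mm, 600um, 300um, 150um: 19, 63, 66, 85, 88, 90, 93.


FM = sum(cumulative % retained) / 100
= 504 / 100
= 5.04

5.04


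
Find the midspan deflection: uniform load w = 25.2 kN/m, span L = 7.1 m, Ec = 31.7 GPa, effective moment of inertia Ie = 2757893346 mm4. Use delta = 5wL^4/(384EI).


Convert: L = 7.1 m = 7100 mm, Ec = 31.7 GPa = 31700 MPa
delta = 5 * 25.2 * 7100^4 / (384 * 31700 * 2757893346)
= 9.54 mm

9.54


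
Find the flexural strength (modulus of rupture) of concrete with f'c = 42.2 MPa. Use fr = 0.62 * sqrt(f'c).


fr = 0.62 * sqrt(42.2)
= 4.028 MPa

4.028


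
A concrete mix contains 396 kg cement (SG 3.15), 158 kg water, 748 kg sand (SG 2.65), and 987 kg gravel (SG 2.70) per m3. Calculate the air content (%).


Vol cement = 396 / (3.15 * 1000) = 0.125714 m3
Vol water = 158 / 1000 = 0.158 m3
Vol sand = 748 / (2.65 * 1000) = 0.282264 m3
Vol gravel = 987 / (2.70 * 1000) = 0.365556 m3
Total solid + water volume = 0.931534 m3
Air = (1 - 0.931534) * 100 = 6.85%

6.85


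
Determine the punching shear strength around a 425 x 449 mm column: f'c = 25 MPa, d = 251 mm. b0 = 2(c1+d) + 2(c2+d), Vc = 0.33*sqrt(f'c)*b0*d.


b0 = 2*(425 + 251) + 2*(449 + 251) = 2752 mm
Vc = 0.33 * sqrt(25) * 2752 * 251 / 1000
= 1139.74 kN

1139.74


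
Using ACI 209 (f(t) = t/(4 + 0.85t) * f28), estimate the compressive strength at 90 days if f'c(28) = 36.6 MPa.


f(90) = 90 / (4 + 0.85 * 90) * 36.6
= 90 / 80.5 * 36.6
= 40.92 MPa

40.92


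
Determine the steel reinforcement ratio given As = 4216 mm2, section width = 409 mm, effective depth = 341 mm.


rho = As / (b * d)
= 4216 / (409 * 341)
= 0.0302

0.0302


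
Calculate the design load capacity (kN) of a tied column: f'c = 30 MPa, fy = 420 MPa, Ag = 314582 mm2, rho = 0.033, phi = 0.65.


Ast = rho * Ag = 0.033 * 314582 = 10381.206 mm2
phi*Pn = 0.65 * 0.80 * (0.85 * 30 * (314582 - 10381.206) + 420 * 10381.206) / 1000
= 6300.96 kN

6300.96


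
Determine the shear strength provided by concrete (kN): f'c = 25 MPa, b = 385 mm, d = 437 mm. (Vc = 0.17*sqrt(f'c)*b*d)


Vc = 0.17 * sqrt(25) * 385 * 437 / 1000
= 143.01 kN

143.01


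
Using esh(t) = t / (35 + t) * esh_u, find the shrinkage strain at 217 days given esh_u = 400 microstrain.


esh(217) = 217 / (35 + 217) * 400
= 217 / 252 * 400
= 344.4 microstrain

344.4


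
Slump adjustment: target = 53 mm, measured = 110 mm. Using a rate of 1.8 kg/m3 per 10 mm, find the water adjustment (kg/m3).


Difference = 53 - 110 = -57 mm
Water adjustment = -57 * 1.8 / 10 = -10.3 kg/m3

-10.3


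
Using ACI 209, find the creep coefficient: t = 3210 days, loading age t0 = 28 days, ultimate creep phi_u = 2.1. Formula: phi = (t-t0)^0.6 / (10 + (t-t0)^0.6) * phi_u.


dt = 3210 - 28 = 3182
phi = 3182^0.6 / (10 + 3182^0.6) * 2.1
= 1.946

1.946


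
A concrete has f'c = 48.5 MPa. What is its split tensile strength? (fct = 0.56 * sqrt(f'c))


fct = 0.56 * sqrt(48.5)
= 0.56 * 6.964
= 3.9 MPa

3.9


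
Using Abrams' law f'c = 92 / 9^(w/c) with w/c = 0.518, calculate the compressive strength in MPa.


f'c = 92 / 9^0.518
= 92 / 3.121
= 29.48 MPa

29.48


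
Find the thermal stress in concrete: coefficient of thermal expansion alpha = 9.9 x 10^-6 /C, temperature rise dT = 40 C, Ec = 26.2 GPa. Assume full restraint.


sigma = alpha * dT * Ec
= 9.9e-6 * 40 * 26.2 * 1000
= 10.375 MPa

10.375


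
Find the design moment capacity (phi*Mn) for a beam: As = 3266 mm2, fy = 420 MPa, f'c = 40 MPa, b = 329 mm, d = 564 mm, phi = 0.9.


a = As * fy / (0.85 * f'c * b)
= 3266 * 420 / (0.85 * 40 * 329)
= 122.6283 mm
Mn = As * fy * (d - a/2) / 10^6
= 689.5442 kN-m
phi*Mn = 0.9 * 689.5442 = 620.59 kN-m

620.59


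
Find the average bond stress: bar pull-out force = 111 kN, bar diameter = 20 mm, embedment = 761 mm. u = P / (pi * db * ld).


u = P / (pi * db * ld)
= 111 * 1000 / (pi * 20 * 761)
= 2.321 MPa

2.321


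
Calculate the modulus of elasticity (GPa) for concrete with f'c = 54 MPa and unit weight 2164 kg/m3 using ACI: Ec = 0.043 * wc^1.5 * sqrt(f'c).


Ec = 0.043 * 2164^1.5 * sqrt(54) / 1000
= 31.81 GPa

31.81


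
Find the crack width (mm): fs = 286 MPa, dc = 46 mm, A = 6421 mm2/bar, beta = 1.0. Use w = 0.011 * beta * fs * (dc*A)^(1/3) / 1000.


w = 0.011 * beta * fs * (dc * A)^(1/3) / 1000
= 0.011 * 1.0 * 286 * (46 * 6421)^(1/3) / 1000
= 0.21 mm

0.21


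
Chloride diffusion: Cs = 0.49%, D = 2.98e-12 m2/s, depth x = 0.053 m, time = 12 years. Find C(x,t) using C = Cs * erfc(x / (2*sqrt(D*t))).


t_seconds = 12 * 365.25 * 24 * 3600 = 378691200.0 s
arg = 0.053 / (2 * sqrt(2.98e-12 * 378691200.0))
= 0.7889
erfc(0.7889) = 0.2646
C = 0.49 * 0.2646 = 0.1296%

0.1296


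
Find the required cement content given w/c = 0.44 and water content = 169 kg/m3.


Cement = water / (w/c)
= 169 / 0.44
= 384.1 kg/m3

384.1


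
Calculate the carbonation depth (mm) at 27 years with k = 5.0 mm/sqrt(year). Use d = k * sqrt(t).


depth = k * sqrt(t)
= 5.0 * sqrt(27)
= 25.98 mm

25.98


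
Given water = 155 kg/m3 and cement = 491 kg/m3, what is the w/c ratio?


w/c = water / cement
w/c = 155 / 491 = 0.316

0.316


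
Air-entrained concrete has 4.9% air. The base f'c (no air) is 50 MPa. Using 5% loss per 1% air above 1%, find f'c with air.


Strength loss = (4.9 - 1) * 5 = 19.5%
f'c = 50 * (1 - 19.5/100)
= 40.25 MPa

40.25


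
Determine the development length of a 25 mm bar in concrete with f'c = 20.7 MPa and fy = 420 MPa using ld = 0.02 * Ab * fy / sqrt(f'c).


Ab = pi * 25^2 / 4 = 490.874 mm2
ld = 0.02 * 490.874 * 420 / sqrt(20.7)
= 906.3 mm

906.3


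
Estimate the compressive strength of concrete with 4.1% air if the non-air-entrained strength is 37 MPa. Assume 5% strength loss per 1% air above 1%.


Strength loss = (4.1 - 1) * 5 = 15.5%
f'c = 37 * (1 - 15.5/100)
= 31.27 MPa

31.27


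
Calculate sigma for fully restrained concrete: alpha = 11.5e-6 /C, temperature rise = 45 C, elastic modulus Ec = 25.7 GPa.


sigma = alpha * dT * Ec
= 11.5e-6 * 45 * 25.7 * 1000
= 13.3 MPa

13.3


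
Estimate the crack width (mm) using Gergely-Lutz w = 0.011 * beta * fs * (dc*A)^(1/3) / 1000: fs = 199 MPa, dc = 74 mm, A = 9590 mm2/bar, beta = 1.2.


w = 0.011 * beta * fs * (dc * A)^(1/3) / 1000
= 0.011 * 1.2 * 199 * (74 * 9590)^(1/3) / 1000
= 0.234 mm

0.234


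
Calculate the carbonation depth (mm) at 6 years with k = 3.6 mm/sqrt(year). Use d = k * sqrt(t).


depth = k * sqrt(t)
= 3.6 * sqrt(6)
= 8.82 mm

8.82


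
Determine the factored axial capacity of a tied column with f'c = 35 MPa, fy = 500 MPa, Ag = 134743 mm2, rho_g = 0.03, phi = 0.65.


Ast = rho * Ag = 0.03 * 134743 = 4042.29 mm2
phi*Pn = 0.65 * 0.80 * (0.85 * 35 * (134743 - 4042.29) + 500 * 4042.29) / 1000
= 3072.94 kN

3072.94


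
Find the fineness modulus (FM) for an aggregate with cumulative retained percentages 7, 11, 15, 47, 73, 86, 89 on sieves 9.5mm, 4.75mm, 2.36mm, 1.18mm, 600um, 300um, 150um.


FM = sum(cumulative % retained) / 100
= 328 / 100
= 3.28

3.28


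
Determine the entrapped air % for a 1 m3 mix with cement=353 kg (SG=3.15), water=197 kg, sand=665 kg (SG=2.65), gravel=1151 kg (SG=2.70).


Vol cement = 353 / (3.15 * 1000) = 0.112063 m3
Vol water = 197 / 1000 = 0.197 m3
Vol sand = 665 / (2.65 * 1000) = 0.250943 m3
Vol gravel = 1151 / (2.70 * 1000) = 0.426296 m3
Total solid + water volume = 0.986303 m3
Air = (1 - 0.986303) * 100 = 1.37%

1.37


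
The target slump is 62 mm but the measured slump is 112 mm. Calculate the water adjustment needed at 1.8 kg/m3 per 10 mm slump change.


Difference = 62 - 112 = -50 mm
Water adjustment = -50 * 1.8 / 10 = -9.0 kg/m3

-9.0


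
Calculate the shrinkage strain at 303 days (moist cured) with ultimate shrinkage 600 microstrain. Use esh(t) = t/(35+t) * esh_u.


esh(303) = 303 / (35 + 303) * 600
= 303 / 338 * 600
= 537.9 microstrain

537.9


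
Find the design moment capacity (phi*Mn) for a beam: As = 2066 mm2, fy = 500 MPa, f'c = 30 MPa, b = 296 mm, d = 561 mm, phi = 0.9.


a = As * fy / (0.85 * f'c * b)
= 2066 * 500 / (0.85 * 30 * 296)
= 136.8574 mm
Mn = As * fy * (d - a/2) / 10^6
= 508.8261 kN-m
phi*Mn = 0.9 * 508.8261 = 457.94 kN-m

457.94


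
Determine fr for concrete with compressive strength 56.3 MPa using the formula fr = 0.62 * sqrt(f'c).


fr = 0.62 * sqrt(56.3)
= 4.652 MPa

4.652


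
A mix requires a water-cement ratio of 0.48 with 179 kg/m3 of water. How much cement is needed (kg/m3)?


Cement = water / (w/c)
= 179 / 0.48
= 372.9 kg/m3

372.9


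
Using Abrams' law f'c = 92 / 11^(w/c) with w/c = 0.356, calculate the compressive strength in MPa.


f'c = 92 / 11^0.356
= 92 / 2.348
= 39.18 MPa

39.18


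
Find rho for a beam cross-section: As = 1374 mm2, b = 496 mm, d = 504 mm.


rho = As / (b * d)
= 1374 / (496 * 504)
= 0.0055

0.0055


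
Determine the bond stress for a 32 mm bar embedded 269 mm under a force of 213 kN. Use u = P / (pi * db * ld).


u = P / (pi * db * ld)
= 213 * 1000 / (pi * 32 * 269)
= 7.876 MPa

7.876


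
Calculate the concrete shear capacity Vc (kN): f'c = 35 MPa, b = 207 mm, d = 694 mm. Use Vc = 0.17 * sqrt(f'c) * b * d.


Vc = 0.17 * sqrt(35) * 207 * 694 / 1000
= 144.48 kN

144.48


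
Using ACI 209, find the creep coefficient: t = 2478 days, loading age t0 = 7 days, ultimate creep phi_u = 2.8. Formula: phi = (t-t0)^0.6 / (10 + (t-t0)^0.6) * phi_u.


dt = 2478 - 7 = 2471
phi = 2471^0.6 / (10 + 2471^0.6) * 2.8
= 2.564

2.564


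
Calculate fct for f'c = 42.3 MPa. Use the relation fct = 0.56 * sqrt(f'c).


fct = 0.56 * sqrt(42.3)
= 0.56 * 6.504
= 3.642 MPa

3.642


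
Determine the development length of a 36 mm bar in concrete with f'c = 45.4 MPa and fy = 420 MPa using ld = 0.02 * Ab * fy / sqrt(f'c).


Ab = pi * 36^2 / 4 = 1017.876 mm2
ld = 0.02 * 1017.876 * 420 / sqrt(45.4)
= 1269.0 mm

1269.0


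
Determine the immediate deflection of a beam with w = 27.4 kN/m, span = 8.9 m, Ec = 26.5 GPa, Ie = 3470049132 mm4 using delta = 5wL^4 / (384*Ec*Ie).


Convert: L = 8.9 m = 8900 mm, Ec = 26.5 GPa = 26500 MPa
delta = 5 * 27.4 * 8900^4 / (384 * 26500 * 3470049132)
= 24.34 mm

24.34


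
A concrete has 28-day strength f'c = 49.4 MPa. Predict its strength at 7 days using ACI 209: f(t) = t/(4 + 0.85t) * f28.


f(7) = 7 / (4 + 0.85 * 7) * 49.4
= 7 / 9.95 * 49.4
= 34.75 MPa

34.75


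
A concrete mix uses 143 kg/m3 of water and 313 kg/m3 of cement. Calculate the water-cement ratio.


w/c = water / cement
w/c = 143 / 313 = 0.457

0.457


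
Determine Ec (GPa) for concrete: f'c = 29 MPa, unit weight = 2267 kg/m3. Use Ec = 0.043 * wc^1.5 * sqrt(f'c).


Ec = 0.043 * 2267^1.5 * sqrt(29) / 1000
= 24.99 GPa

24.99


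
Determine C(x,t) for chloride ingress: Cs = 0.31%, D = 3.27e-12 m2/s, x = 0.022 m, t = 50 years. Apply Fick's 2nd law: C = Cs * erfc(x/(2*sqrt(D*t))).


t_seconds = 50 * 365.25 * 24 * 3600 = 1577880000.0 s
arg = 0.022 / (2 * sqrt(3.27e-12 * 1577880000.0))
= 0.1531
erfc(0.1531) = 0.8285
C = 0.31 * 0.8285 = 0.2568%

0.2568


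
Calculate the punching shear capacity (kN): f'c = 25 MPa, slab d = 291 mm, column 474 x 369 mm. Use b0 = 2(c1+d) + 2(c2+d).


b0 = 2*(474 + 291) + 2*(369 + 291) = 2850 mm
Vc = 0.33 * sqrt(25) * 2850 * 291 / 1000
= 1368.43 kN

1368.43


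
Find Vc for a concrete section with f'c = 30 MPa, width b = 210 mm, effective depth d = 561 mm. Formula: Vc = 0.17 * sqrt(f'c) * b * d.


Vc = 0.17 * sqrt(30) * 210 * 561 / 1000
= 109.7 kN

109.7


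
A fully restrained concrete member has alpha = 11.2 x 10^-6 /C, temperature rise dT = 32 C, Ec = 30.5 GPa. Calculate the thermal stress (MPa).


sigma = alpha * dT * Ec
= 11.2e-6 * 32 * 30.5 * 1000
= 10.931 MPa

10.931


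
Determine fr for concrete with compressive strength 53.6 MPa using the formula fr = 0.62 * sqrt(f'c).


fr = 0.62 * sqrt(53.6)
= 4.539 MPa

4.539


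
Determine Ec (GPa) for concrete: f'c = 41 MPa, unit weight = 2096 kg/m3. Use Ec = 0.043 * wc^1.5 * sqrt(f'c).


Ec = 0.043 * 2096^1.5 * sqrt(41) / 1000
= 26.42 GPa

26.42


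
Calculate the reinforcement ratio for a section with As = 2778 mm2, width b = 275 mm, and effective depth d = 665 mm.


rho = As / (b * d)
= 2778 / (275 * 665)
= 0.0152

0.0152


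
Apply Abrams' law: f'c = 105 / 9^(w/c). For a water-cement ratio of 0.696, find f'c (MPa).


f'c = 105 / 9^0.696
= 105 / 4.615
= 22.75 MPa

22.75


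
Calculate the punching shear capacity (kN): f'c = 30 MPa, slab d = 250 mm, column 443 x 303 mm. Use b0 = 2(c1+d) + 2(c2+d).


b0 = 2*(443 + 250) + 2*(303 + 250) = 2492 mm
Vc = 0.33 * sqrt(30) * 2492 * 250 / 1000
= 1126.06 kN

1126.06


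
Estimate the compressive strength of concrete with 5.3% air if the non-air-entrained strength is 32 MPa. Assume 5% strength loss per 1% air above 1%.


Strength loss = (5.3 - 1) * 5 = 21.5%
f'c = 32 * (1 - 21.5/100)
= 25.12 MPa

25.12


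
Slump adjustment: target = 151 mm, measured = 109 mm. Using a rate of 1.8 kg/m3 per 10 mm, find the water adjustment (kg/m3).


Difference = 151 - 109 = 42 mm
Water adjustment = 42 * 1.8 / 10 = 7.6 kg/m3

7.6


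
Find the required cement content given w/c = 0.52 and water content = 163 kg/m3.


Cement = water / (w/c)
= 163 / 0.52
= 313.5 kg/m3

313.5


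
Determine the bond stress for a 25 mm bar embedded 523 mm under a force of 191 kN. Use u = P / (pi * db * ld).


u = P / (pi * db * ld)
= 191 * 1000 / (pi * 25 * 523)
= 4.65 MPa

4.65


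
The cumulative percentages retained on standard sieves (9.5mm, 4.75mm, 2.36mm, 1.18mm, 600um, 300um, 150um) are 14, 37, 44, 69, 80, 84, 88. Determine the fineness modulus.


FM = sum(cumulative % retained) / 100
= 416 / 100
= 4.16

4.16


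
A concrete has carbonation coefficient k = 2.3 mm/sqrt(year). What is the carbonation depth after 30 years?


depth = k * sqrt(t)
= 2.3 * sqrt(30)
= 12.6 mm

12.6


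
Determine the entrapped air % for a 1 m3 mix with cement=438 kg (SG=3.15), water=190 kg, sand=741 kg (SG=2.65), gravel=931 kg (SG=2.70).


Vol cement = 438 / (3.15 * 1000) = 0.139048 m3
Vol water = 190 / 1000 = 0.19 m3
Vol sand = 741 / (2.65 * 1000) = 0.279623 m3
Vol gravel = 931 / (2.70 * 1000) = 0.344815 m3
Total solid + water volume = 0.953485 m3
Air = (1 - 0.953485) * 100 = 4.65%

4.65


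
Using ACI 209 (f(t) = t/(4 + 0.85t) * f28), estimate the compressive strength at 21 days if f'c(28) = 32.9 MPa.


f(21) = 21 / (4 + 0.85 * 21) * 32.9
= 21 / 21.85 * 32.9
= 31.62 MPa

31.62


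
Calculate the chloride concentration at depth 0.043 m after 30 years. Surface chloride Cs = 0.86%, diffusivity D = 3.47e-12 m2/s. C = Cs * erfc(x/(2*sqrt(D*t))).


t_seconds = 30 * 365.25 * 24 * 3600 = 946728000.0 s
arg = 0.043 / (2 * sqrt(3.47e-12 * 946728000.0))
= 0.3751
erfc(0.3751) = 0.5958
C = 0.86 * 0.5958 = 0.5124%

0.5124


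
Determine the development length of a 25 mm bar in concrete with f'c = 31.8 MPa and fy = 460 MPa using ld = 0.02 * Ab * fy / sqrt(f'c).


Ab = pi * 25^2 / 4 = 490.874 mm2
ld = 0.02 * 490.874 * 460 / sqrt(31.8)
= 800.8 mm

800.8


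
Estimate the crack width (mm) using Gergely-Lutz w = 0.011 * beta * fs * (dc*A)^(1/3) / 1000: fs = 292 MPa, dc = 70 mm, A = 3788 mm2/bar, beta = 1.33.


w = 0.011 * beta * fs * (dc * A)^(1/3) / 1000
= 0.011 * 1.33 * 292 * (70 * 3788)^(1/3) / 1000
= 0.274 mm

0.274


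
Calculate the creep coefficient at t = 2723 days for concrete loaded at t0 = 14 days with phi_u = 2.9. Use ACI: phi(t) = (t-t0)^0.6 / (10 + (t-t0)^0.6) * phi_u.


dt = 2723 - 14 = 2709
phi = 2709^0.6 / (10 + 2709^0.6) * 2.9
= 2.668

2.668


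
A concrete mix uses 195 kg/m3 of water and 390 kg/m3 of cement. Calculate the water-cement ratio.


w/c = water / cement
w/c = 195 / 390 = 0.5

0.5


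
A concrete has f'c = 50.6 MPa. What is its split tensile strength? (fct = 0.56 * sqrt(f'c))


fct = 0.56 * sqrt(50.6)
= 0.56 * 7.113
= 3.983 MPa

3.983


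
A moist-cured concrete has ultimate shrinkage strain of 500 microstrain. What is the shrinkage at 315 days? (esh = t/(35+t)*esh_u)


esh(315) = 315 / (35 + 315) * 500
= 315 / 350 * 500
= 450.0 microstrain

450.0


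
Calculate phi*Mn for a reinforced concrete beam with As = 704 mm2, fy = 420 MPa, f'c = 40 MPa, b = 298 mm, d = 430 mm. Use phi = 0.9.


a = As * fy / (0.85 * f'c * b)
= 704 * 420 / (0.85 * 40 * 298)
= 29.1828 mm
Mn = As * fy * (d - a/2) / 10^6
= 122.828 kN-m
phi*Mn = 0.9 * 122.828 = 110.55 kN-m

110.55


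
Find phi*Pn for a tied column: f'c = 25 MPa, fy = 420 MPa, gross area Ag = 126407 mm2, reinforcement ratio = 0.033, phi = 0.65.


Ast = rho * Ag = 0.033 * 126407 = 4171.431 mm2
phi*Pn = 0.65 * 0.80 * (0.85 * 25 * (126407 - 4171.431) + 420 * 4171.431) / 1000
= 2261.74 kN

2261.74


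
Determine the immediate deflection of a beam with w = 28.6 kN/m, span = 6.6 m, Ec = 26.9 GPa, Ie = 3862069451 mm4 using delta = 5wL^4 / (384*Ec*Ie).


Convert: L = 6.6 m = 6600 mm, Ec = 26.9 GPa = 26900 MPa
delta = 5 * 28.6 * 6600^4 / (384 * 26900 * 3862069451)
= 6.8 mm

6.8


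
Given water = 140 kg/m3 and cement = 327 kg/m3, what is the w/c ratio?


w/c = water / cement
w/c = 140 / 327 = 0.428

0.428


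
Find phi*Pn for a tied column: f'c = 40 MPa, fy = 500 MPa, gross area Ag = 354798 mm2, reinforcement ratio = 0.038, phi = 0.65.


Ast = rho * Ag = 0.038 * 354798 = 13482.324 mm2
phi*Pn = 0.65 * 0.80 * (0.85 * 40 * (354798 - 13482.324) + 500 * 13482.324) / 1000
= 9539.87 kN

9539.87


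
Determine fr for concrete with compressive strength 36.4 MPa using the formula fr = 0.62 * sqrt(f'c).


fr = 0.62 * sqrt(36.4)
= 3.741 MPa

3.741


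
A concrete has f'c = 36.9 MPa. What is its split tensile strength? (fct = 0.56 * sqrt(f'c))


fct = 0.56 * sqrt(36.9)
= 0.56 * 6.075
= 3.402 MPa

3.402


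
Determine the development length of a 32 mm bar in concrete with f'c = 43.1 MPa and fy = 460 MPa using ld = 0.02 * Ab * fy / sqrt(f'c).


Ab = pi * 32^2 / 4 = 804.248 mm2
ld = 0.02 * 804.248 * 460 / sqrt(43.1)
= 1127.0 mm

1127.0


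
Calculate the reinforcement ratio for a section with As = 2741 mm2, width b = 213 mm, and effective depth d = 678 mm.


rho = As / (b * d)
= 2741 / (213 * 678)
= 0.019

0.019


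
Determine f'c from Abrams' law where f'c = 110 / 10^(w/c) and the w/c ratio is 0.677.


f'c = 110 / 10^0.677
= 110 / 4.753
= 23.14 MPa

23.14


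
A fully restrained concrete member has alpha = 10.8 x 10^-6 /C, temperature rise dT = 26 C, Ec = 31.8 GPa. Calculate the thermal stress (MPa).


sigma = alpha * dT * Ec
= 10.8e-6 * 26 * 31.8 * 1000
= 8.929 MPa

8.929


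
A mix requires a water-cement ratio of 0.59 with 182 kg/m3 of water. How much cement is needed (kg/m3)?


Cement = water / (w/c)
= 182 / 0.59
= 308.5 kg/m3

308.5


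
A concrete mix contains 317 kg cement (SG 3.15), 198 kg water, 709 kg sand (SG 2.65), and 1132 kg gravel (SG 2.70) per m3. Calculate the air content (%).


Vol cement = 317 / (3.15 * 1000) = 0.100635 m3
Vol water = 198 / 1000 = 0.198 m3
Vol sand = 709 / (2.65 * 1000) = 0.267547 m3
Vol gravel = 1132 / (2.70 * 1000) = 0.419259 m3
Total solid + water volume = 0.985441 m3
Air = (1 - 0.985441) * 100 = 1.46%

1.46


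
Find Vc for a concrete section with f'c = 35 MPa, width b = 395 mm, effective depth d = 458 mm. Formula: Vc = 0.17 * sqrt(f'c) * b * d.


Vc = 0.17 * sqrt(35) * 395 * 458 / 1000
= 181.95 kN

181.95


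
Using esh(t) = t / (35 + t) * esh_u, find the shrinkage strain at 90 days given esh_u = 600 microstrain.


esh(90) = 90 / (35 + 90) * 600
= 90 / 125 * 600
= 432.0 microstrain

432.0


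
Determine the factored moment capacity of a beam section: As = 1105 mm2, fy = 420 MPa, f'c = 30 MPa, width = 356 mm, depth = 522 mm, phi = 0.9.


a = As * fy / (0.85 * f'c * b)
= 1105 * 420 / (0.85 * 30 * 356)
= 51.1236 mm
Mn = As * fy * (d - a/2) / 10^6
= 230.397 kN-m
phi*Mn = 0.9 * 230.397 = 207.36 kN-m

207.36


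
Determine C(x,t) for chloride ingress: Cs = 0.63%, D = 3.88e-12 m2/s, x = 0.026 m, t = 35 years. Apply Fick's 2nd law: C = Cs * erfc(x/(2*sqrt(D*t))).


t_seconds = 35 * 365.25 * 24 * 3600 = 1104516000.0 s
arg = 0.026 / (2 * sqrt(3.88e-12 * 1104516000.0))
= 0.1986
erfc(0.1986) = 0.7788
C = 0.63 * 0.7788 = 0.4907%

0.4907


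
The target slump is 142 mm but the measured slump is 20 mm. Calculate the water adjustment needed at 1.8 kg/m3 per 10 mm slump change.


Difference = 142 - 20 = 122 mm
Water adjustment = 122 * 1.8 / 10 = 22.0 kg/m3

22.0


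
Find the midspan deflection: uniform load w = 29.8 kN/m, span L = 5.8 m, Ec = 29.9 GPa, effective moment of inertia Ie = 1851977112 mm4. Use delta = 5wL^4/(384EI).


Convert: L = 5.8 m = 5800 mm, Ec = 29.9 GPa = 29900 MPa
delta = 5 * 29.8 * 5800^4 / (384 * 29900 * 1851977112)
= 7.93 mm

7.93


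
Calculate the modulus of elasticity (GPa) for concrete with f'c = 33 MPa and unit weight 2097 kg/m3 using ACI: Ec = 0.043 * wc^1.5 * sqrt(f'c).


Ec = 0.043 * 2097^1.5 * sqrt(33) / 1000
= 23.72 GPa

23.72


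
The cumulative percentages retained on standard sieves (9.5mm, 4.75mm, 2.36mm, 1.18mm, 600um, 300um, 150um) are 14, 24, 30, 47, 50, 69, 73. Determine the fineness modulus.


FM = sum(cumulative % retained) / 100
= 307 / 100
= 3.07

3.07


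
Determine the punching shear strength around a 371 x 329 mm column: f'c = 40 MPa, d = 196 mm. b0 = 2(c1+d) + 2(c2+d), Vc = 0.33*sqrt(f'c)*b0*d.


b0 = 2*(371 + 196) + 2*(329 + 196) = 2184 mm
Vc = 0.33 * sqrt(40) * 2184 * 196 / 1000
= 893.41 kN

893.41


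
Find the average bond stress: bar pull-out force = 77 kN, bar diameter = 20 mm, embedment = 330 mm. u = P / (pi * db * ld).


u = P / (pi * db * ld)
= 77 * 1000 / (pi * 20 * 330)
= 3.714 MPa

3.714


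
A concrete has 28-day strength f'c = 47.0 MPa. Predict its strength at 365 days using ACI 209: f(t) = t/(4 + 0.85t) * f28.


f(365) = 365 / (4 + 0.85 * 365) * 47.0
= 365 / 314.25 * 47.0
= 54.59 MPa

54.59


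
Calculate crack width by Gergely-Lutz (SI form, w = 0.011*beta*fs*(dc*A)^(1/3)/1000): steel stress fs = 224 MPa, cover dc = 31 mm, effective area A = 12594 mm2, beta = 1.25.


w = 0.011 * beta * fs * (dc * A)^(1/3) / 1000
= 0.011 * 1.25 * 224 * (31 * 12594)^(1/3) / 1000
= 0.225 mm

0.225


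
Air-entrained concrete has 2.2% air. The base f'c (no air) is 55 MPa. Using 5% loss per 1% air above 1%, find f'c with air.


Strength loss = (2.2 - 1) * 5 = 6.0%
f'c = 55 * (1 - 6.0/100)
= 51.7 MPa

51.7


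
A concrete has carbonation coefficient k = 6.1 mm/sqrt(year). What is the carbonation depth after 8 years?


depth = k * sqrt(t)
= 6.1 * sqrt(8)
= 17.25 mm

17.25


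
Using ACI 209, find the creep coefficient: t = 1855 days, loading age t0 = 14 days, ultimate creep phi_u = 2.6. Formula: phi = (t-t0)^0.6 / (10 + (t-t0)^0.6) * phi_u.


dt = 1855 - 14 = 1841
phi = 1841^0.6 / (10 + 1841^0.6) * 2.6
= 2.343

2.343


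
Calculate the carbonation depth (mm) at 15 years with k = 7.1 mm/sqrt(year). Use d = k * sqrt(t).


depth = k * sqrt(t)
= 7.1 * sqrt(15)
= 27.5 mm

27.5


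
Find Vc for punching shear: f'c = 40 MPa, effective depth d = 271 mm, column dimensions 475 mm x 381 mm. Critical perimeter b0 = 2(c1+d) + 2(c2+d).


b0 = 2*(475 + 271) + 2*(381 + 271) = 2796 mm
Vc = 0.33 * sqrt(40) * 2796 * 271 / 1000
= 1581.43 kN

1581.43


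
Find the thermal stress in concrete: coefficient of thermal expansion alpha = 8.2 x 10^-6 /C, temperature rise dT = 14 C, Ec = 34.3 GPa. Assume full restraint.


sigma = alpha * dT * Ec
= 8.2e-6 * 14 * 34.3 * 1000
= 3.938 MPa

3.938


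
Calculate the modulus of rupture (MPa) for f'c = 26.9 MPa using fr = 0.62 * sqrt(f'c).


fr = 0.62 * sqrt(26.9)
= 3.216 MPa

3.216


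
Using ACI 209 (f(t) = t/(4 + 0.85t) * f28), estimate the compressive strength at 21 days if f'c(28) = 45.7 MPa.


f(21) = 21 / (4 + 0.85 * 21) * 45.7
= 21 / 21.85 * 45.7
= 43.92 MPa

43.92


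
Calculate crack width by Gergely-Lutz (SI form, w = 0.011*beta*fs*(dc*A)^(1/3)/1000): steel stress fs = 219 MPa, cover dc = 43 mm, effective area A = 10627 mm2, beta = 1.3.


w = 0.011 * beta * fs * (dc * A)^(1/3) / 1000
= 0.011 * 1.3 * 219 * (43 * 10627)^(1/3) / 1000
= 0.241 mm

0.241


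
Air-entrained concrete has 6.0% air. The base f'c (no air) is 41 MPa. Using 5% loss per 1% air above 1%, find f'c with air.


Strength loss = (6.0 - 1) * 5 = 25.0%
f'c = 41 * (1 - 25.0/100)
= 30.75 MPa

30.75


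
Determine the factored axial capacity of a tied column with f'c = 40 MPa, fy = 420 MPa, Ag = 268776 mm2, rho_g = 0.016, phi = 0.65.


Ast = rho * Ag = 0.016 * 268776 = 4300.416 mm2
phi*Pn = 0.65 * 0.80 * (0.85 * 40 * (268776 - 4300.416) + 420 * 4300.416) / 1000
= 5615.14 kN

5615.14


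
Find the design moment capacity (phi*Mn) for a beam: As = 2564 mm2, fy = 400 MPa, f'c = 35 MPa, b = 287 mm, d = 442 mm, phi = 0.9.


a = As * fy / (0.85 * f'c * b)
= 2564 * 400 / (0.85 * 35 * 287)
= 120.1183 mm
Mn = As * fy * (d - a/2) / 10^6
= 391.7185 kN-m
phi*Mn = 0.9 * 391.7185 = 352.55 kN-m

352.55


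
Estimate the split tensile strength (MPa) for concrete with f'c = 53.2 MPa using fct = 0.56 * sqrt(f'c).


fct = 0.56 * sqrt(53.2)
= 0.56 * 7.294
= 4.085 MPa

4.085


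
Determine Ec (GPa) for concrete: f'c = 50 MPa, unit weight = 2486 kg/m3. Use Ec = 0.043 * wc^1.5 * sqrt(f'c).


Ec = 0.043 * 2486^1.5 * sqrt(50) / 1000
= 37.69 GPa

37.69


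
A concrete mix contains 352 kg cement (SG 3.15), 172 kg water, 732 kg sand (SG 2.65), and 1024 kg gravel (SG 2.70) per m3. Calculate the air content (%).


Vol cement = 352 / (3.15 * 1000) = 0.111746 m3
Vol water = 172 / 1000 = 0.172 m3
Vol sand = 732 / (2.65 * 1000) = 0.276226 m3
Vol gravel = 1024 / (2.70 * 1000) = 0.379259 m3
Total solid + water volume = 0.939232 m3
Air = (1 - 0.939232) * 100 = 6.08%

6.08


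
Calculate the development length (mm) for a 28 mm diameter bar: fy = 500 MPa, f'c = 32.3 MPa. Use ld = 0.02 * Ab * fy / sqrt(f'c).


Ab = pi * 28^2 / 4 = 615.752 mm2
ld = 0.02 * 615.752 * 500 / sqrt(32.3)
= 1083.4 mm

1083.4


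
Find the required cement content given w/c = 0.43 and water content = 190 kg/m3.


Cement = water / (w/c)
= 190 / 0.43
= 441.9 kg/m3

441.9


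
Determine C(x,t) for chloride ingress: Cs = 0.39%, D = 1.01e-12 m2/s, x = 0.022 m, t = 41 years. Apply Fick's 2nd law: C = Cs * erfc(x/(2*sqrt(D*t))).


t_seconds = 41 * 365.25 * 24 * 3600 = 1293861600.0 s
arg = 0.022 / (2 * sqrt(1.01e-12 * 1293861600.0))
= 0.3043
erfc(0.3043) = 0.667
C = 0.39 * 0.667 = 0.2601%

0.2601


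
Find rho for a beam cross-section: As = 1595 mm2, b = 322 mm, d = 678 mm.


rho = As / (b * d)
= 1595 / (322 * 678)
= 0.0073

0.0073


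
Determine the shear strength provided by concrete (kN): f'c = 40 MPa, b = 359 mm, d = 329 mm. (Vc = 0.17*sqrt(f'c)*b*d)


Vc = 0.17 * sqrt(40) * 359 * 329 / 1000
= 126.99 kN

126.99


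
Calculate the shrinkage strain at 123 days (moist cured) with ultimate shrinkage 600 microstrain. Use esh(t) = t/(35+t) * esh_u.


esh(123) = 123 / (35 + 123) * 600
= 123 / 158 * 600
= 467.1 microstrain

467.1


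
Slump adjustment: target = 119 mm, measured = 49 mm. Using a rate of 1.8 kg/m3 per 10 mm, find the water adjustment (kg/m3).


Difference = 119 - 49 = 70 mm
Water adjustment = 70 * 1.8 / 10 = 12.6 kg/m3

12.6


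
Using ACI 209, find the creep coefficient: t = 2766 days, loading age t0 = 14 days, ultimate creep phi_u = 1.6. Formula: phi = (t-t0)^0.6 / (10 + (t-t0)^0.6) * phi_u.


dt = 2766 - 14 = 2752
phi = 2752^0.6 / (10 + 2752^0.6) * 1.6
= 1.473

1.473


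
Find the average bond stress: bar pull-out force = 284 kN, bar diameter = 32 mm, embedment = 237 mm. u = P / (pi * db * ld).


u = P / (pi * db * ld)
= 284 * 1000 / (pi * 32 * 237)
= 11.92 MPa

11.92


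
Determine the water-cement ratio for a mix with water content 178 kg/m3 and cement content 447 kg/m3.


w/c = water / cement
w/c = 178 / 447 = 0.398

0.398


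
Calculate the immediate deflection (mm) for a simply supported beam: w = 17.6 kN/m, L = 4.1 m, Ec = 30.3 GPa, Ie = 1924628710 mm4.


Convert: L = 4.1 m = 4100 mm, Ec = 30.3 GPa = 30300 MPa
delta = 5 * 17.6 * 4100^4 / (384 * 30300 * 1924628710)
= 1.11 mm

1.11


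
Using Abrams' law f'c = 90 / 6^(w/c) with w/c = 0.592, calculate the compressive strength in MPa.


f'c = 90 / 6^0.592
= 90 / 2.888
= 31.16 MPa

31.16


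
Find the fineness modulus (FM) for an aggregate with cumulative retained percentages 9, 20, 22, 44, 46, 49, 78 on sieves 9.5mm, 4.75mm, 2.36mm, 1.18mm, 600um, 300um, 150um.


FM = sum(cumulative % retained) / 100
= 268 / 100
= 2.68

2.68


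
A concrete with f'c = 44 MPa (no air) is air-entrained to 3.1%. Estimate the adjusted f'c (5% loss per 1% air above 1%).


Strength loss = (3.1 - 1) * 5 = 10.5%
f'c = 44 * (1 - 10.5/100)
= 39.38 MPa

39.38


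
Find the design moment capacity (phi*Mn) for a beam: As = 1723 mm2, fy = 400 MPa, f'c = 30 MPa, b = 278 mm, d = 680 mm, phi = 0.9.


a = As * fy / (0.85 * f'c * b)
= 1723 * 400 / (0.85 * 30 * 278)
= 97.221 mm
Mn = As * fy * (d - a/2) / 10^6
= 435.1536 kN-m
phi*Mn = 0.9 * 435.1536 = 391.64 kN-m

391.64


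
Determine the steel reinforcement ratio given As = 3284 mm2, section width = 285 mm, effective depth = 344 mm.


rho = As / (b * d)
= 3284 / (285 * 344)
= 0.0335

0.0335


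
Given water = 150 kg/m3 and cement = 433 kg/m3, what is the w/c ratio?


w/c = water / cement
w/c = 150 / 433 = 0.346

0.346


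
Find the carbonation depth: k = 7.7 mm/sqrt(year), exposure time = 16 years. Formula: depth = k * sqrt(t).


depth = k * sqrt(t)
= 7.7 * sqrt(16)
= 30.8 mm

30.8


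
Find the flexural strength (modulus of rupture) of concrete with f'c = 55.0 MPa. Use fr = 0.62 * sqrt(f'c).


fr = 0.62 * sqrt(55.0)
= 4.598 MPa

4.598


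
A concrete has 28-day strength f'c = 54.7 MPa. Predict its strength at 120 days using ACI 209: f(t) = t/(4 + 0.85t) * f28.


f(120) = 120 / (4 + 0.85 * 120) * 54.7
= 120 / 106.0 * 54.7
= 61.92 MPa

61.92


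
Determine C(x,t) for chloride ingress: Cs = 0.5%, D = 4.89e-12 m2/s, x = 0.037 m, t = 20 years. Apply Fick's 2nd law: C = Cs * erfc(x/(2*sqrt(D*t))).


t_seconds = 20 * 365.25 * 24 * 3600 = 631152000.0 s
arg = 0.037 / (2 * sqrt(4.89e-12 * 631152000.0))
= 0.333
erfc(0.333) = 0.6377
C = 0.5 * 0.6377 = 0.3188%

0.3188


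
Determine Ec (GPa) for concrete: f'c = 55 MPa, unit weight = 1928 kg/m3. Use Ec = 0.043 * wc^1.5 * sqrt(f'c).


Ec = 0.043 * 1928^1.5 * sqrt(55) / 1000
= 27.0 GPa

27.0


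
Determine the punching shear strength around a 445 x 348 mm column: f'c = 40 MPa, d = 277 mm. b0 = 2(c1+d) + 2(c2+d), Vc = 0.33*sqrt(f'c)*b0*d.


b0 = 2*(445 + 277) + 2*(348 + 277) = 2694 mm
Vc = 0.33 * sqrt(40) * 2694 * 277 / 1000
= 1557.48 kN

1557.48


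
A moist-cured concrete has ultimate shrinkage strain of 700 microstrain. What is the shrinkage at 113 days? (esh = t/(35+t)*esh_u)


esh(113) = 113 / (35 + 113) * 700
= 113 / 148 * 700
= 534.5 microstrain

534.5


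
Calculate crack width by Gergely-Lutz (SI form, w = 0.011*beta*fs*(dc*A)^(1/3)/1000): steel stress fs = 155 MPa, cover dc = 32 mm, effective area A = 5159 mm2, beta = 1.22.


w = 0.011 * beta * fs * (dc * A)^(1/3) / 1000
= 0.011 * 1.22 * 155 * (32 * 5159)^(1/3) / 1000
= 0.114 mm

0.114


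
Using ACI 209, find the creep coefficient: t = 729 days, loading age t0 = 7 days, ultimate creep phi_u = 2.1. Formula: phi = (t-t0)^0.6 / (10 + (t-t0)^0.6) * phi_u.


dt = 729 - 7 = 722
phi = 722^0.6 / (10 + 722^0.6) * 2.1
= 1.761

1.761


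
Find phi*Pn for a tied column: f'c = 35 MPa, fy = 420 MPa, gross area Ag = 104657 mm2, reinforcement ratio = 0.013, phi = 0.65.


Ast = rho * Ag = 0.013 * 104657 = 1360.541 mm2
phi*Pn = 0.65 * 0.80 * (0.85 * 35 * (104657 - 1360.541) + 420 * 1360.541) / 1000
= 1895.14 kN

1895.14


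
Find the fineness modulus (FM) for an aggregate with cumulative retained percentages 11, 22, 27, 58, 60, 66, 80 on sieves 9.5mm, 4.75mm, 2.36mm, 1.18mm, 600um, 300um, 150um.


FM = sum(cumulative % retained) / 100
= 324 / 100
= 3.24

3.24


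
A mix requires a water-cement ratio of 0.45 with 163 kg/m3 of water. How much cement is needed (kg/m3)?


Cement = water / (w/c)
= 163 / 0.45
= 362.2 kg/m3

362.2


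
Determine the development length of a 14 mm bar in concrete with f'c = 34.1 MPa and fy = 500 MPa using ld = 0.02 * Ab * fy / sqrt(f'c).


Ab = pi * 14^2 / 4 = 153.938 mm2
ld = 0.02 * 153.938 * 500 / sqrt(34.1)
= 263.6 mm

263.6


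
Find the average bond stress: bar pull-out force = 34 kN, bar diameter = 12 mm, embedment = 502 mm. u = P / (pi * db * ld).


u = P / (pi * db * ld)
= 34 * 1000 / (pi * 12 * 502)
= 1.797 MPa

1.797


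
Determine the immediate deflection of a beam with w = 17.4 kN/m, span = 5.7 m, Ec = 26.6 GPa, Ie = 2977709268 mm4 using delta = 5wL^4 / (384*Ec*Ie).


Convert: L = 5.7 m = 5700 mm, Ec = 26.6 GPa = 26600 MPa
delta = 5 * 17.4 * 5700^4 / (384 * 26600 * 2977709268)
= 3.02 mm

3.02


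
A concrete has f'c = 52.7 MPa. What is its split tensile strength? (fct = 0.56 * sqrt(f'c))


fct = 0.56 * sqrt(52.7)
= 0.56 * 7.259
= 4.065 MPa

4.065


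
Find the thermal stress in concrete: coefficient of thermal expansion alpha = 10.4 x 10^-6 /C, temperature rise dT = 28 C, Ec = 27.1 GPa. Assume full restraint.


sigma = alpha * dT * Ec
= 10.4e-6 * 28 * 27.1 * 1000
= 7.892 MPa

7.892


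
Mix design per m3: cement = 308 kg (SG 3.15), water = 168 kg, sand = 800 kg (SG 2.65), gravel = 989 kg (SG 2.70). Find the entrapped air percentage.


Vol cement = 308 / (3.15 * 1000) = 0.097778 m3
Vol water = 168 / 1000 = 0.168 m3
Vol sand = 800 / (2.65 * 1000) = 0.301887 m3
Vol gravel = 989 / (2.70 * 1000) = 0.366296 m3
Total solid + water volume = 0.933961 m3
Air = (1 - 0.933961) * 100 = 6.6%

6.6


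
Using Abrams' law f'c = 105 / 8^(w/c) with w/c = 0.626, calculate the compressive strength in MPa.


f'c = 105 / 8^0.626
= 105 / 3.676
= 28.57 MPa

28.57
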